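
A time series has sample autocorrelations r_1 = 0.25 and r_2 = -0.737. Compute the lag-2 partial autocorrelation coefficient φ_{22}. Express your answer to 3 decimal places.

φ_{22} = (r_2 − r_1²) / (1 − r_1²)
r_1² = (0.25)² = 0.0625
Numerator = -0.737 − 0.0625 = -0.7995; denominator = 1 − 0.0625 = 0.9375
φ_{22} = -0.7995 / 0.9375 = -0.853

-0.853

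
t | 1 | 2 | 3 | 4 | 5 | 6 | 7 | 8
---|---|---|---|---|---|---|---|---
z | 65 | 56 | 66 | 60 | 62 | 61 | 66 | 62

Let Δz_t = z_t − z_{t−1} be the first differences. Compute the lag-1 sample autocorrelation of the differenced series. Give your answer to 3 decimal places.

-0.706

First differences Δz: -9, 10, -6, 2, -1, 5, -4
Mean of differences = -0.4286
Numerator Σ(Δz_t−Δz̄)(Δz_{t+1}−Δz̄) = -184.8980
Denominator Σ(Δz_t−Δz̄)² = 261.7143
r_1(Δz) = -184.8980 / 261.7143 = -0.706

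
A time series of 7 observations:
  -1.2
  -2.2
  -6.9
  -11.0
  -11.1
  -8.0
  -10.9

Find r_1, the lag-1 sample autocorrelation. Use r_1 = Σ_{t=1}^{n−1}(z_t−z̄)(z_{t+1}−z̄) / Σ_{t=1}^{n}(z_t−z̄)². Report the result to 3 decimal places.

0.484

Mean z̄ = (-1.2 − 2.2 − 6.9 − 11.0 − 11.1 − 8.0 − 10.9)/7 = -7.3286
Deviations from mean: 6.1286, 5.1286, 0.4286, -3.6714, -3.7714, -0.6714, -3.5714
Σ(z_t−z̄)(z_{t+1}−z̄) = (31.4308) + (2.1980) + (-1.5735) + (13.8465) + (2.5322) + (2.3980) = 50.8320
Denominator Σ(z_t−z̄)² = 104.9543
r_1 = 50.8320 / 104.9543 = 0.484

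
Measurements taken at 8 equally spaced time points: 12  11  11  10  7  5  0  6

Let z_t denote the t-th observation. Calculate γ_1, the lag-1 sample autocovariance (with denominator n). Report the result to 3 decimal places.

Mean z̄ = (12 + 11 + 11 + 10 + 7 + 5 + 0 + 6)/8 = 7.7500
Σ_{t=1}^{7}(z_t−z̄)(z_{t+1}−z̄) = 66.9375
γ_1 = 66.9375 / 8 = 8.367

8.367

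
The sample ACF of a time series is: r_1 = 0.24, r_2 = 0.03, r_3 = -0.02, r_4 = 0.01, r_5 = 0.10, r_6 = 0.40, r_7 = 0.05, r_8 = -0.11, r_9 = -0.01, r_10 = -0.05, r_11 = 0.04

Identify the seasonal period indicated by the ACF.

The largest autocorrelation is r_6 = 0.40; the remaining lags stay at or below 0.24. The elevated value at lag 1 (0.24), dropping to 0.03 at lag 2, reflects decaying short-term dependence rather than seasonality.
The dominant spike at lag 6 indicates a seasonal period of 6.

6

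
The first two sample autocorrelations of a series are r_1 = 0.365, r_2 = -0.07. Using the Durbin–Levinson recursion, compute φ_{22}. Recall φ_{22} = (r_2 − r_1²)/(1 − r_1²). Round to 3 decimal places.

φ_{22} = (r_2 − r_1²) / (1 − r_1²)
r_1² = (0.365)² = 0.133225
Numerator = -0.07 − 0.1332 = -0.2032; denominator = 1 − 0.1332 = 0.8668
φ_{22} = -0.2032 / 0.8668 = -0.234

-0.234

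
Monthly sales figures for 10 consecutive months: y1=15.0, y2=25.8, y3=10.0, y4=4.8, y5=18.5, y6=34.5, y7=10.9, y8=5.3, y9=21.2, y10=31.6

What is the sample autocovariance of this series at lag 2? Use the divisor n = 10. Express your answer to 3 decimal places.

Mean ȳ = (15.0 + 25.8 + 10.0 + 4.8 + 18.5 + 34.5 + 10.9 + 5.3 + 21.2 + 31.6)/10 = 17.7600
Σ_{t=1}^{8}(y_t−ȳ)(y_{t+2}−ȳ) = -715.1752
γ_2 = -715.1752 / 10 = -71.518

-71.518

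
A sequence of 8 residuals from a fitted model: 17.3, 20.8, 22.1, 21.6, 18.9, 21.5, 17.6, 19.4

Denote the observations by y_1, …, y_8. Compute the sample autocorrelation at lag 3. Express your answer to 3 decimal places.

-0.214

Mean ȳ = (17.3 + 20.8 + 22.1 + 21.6 + 18.9 + 21.5 + 17.6 + 19.4)/8 = 19.9000
Numerator Σ_{t=1}^{5}(y_t−ȳ)(y_{t+3}−ȳ) = -5.2100
Denominator Σ(y_t−ȳ)² = 24.4000
r_3 = -5.2100 / 24.4000 = -0.214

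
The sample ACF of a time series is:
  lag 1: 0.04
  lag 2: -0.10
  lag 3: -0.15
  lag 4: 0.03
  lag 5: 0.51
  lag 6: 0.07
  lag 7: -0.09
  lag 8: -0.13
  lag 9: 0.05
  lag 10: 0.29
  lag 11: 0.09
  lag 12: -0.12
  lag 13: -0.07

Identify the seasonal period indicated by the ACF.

5

The largest autocorrelation is r_5 = 0.51, with a weaker echo at lag 10 (0.29); the remaining lags stay at or below 0.09.
The dominant spike at lag 5 indicates a seasonal period of 5.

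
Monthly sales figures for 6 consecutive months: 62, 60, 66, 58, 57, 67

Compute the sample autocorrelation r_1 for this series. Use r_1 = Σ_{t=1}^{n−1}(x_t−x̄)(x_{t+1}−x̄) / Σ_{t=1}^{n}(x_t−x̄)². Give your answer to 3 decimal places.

Mean x̄ = (62 + 60 + 66 + 58 + 57 + 67)/6 = 61.6667
Deviations from mean: 0.3333, -1.6667, 4.3333, -3.6667, -4.6667, 5.3333
Numerator Σ_{t=1}^{5}(x_t−x̄)(x_{t+1}−x̄) = -31.4444
Denominator Σ(x_t−x̄)² = 85.3333
r_1 = -31.4444 / 85.3333 = -0.368

-0.368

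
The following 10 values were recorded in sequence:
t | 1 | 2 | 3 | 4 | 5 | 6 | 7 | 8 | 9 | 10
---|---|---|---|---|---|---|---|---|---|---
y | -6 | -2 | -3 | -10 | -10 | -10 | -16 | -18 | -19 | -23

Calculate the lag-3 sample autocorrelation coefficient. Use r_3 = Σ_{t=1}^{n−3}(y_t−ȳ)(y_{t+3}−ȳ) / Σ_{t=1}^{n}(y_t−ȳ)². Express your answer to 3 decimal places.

Mean ȳ = (-6 − 2 − 3 − 10 − 10 − 10 − 16 − 18 − 19 − 23)/10 = -11.7000
Σ(y_t−ȳ)(y_{t+3}−ȳ) = (9.6900) + (16.4900) + (14.7900) + (-7.3100) + (-10.7100) + (-12.4100) + (48.5900) = 59.1300
Denominator Σ(y_t−ȳ)² = 450.1000
r_3 = 59.1300 / 450.1000 = 0.131

0.131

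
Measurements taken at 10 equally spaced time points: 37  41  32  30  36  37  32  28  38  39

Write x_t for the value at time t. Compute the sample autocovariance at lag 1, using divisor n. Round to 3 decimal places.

Mean x̄ = (37 + 41 + 32 + 30 + 36 + 37 + 32 + 28 + 38 + 39)/10 = 35.0000
Σ_{t=1}^{9}(x_t−x̄)(x_{t+1}−x̄) = 12.0000
γ_1 = 12.0000 / 10 = 1.200

1.200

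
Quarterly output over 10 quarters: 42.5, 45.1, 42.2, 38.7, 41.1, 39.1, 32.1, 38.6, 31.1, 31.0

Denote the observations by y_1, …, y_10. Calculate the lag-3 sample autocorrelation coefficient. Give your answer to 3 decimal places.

0.265

Mean ȳ = (42.5 + 45.1 + 42.2 + 38.7 + 41.1 + 39.1 + 32.1 + 38.6 + 31.1 + 31.0)/10 = 38.1500
Numerator Σ_{t=1}^{7}(y_t−ȳ)(y_{t+3}−ȳ) = 61.3025
Denominator Σ(y_t−ȳ)² = 231.1650
r_3 = 61.3025 / 231.1650 = 0.265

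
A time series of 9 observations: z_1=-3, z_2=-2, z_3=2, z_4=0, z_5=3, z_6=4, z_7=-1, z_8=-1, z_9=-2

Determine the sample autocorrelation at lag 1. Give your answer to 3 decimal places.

0.271

Mean z̄ = (-3 − 2 + 2 + 0 + 3 + 4 − 1 − 1 − 2)/9 = 0.0000
Numerator Σ_{t=1}^{8}(z_t−z̄)(z_{t+1}−z̄) = 13.0000
Denominator Σ(z_t−z̄)² = 48.0000
r_1 = 13.0000 / 48.0000 = 0.271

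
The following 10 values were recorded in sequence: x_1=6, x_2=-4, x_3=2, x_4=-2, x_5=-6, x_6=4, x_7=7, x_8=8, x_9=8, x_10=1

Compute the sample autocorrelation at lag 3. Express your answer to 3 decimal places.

-0.118

Mean x̄ = (6 − 4 + 2 − 2 − 6 + 4 + 7 + 8 + 8 + 1)/10 = 2.4000
Numerator Σ_{t=1}^{7}(x_t−x̄)(x_{t+3}−x̄) = -27.4800
Denominator Σ(x_t−x̄)² = 232.4000
r_3 = -27.4800 / 232.4000 = -0.118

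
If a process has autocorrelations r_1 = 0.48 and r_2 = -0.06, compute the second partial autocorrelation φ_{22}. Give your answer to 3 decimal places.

-0.377

φ_{22} = (r_2 − r_1²) / (1 − r_1²)
r_1² = (0.48)² = 0.2304
Numerator = -0.06 − 0.2304 = -0.2904; denominator = 1 − 0.2304 = 0.7696
φ_{22} = -0.2904 / 0.7696 = -0.377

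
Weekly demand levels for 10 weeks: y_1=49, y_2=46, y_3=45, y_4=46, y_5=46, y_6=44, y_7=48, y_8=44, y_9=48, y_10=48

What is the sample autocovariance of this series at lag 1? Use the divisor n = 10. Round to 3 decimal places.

Mean ȳ = (49 + 46 + 45 + 46 + 46 + 44 + 48 + 44 + 48 + 48)/10 = 46.4000
Σ_{t=1}^{9}(y_t−ȳ)(y_{t+1}−ȳ) = -7.7600
γ_1 = -7.7600 / 10 = -0.776

-0.776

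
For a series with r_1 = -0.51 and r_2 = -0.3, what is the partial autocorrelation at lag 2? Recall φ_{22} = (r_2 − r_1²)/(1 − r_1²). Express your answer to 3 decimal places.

φ_{22} = (r_2 − r_1²) / (1 − r_1²)
r_1² = (-0.51)² = 0.2601
Numerator = -0.3 − 0.2601 = -0.5601; denominator = 1 − 0.2601 = 0.7399
φ_{22} = -0.5601 / 0.7399 = -0.757

-0.757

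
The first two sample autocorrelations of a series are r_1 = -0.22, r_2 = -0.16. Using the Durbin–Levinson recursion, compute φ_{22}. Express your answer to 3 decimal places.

φ_{22} = (r_2 − r_1²) / (1 − r_1²)
r_1² = (-0.22)² = 0.0484
Numerator = -0.16 − 0.0484 = -0.2084; denominator = 1 − 0.0484 = 0.9516
φ_{22} = -0.2084 / 0.9516 = -0.219

-0.219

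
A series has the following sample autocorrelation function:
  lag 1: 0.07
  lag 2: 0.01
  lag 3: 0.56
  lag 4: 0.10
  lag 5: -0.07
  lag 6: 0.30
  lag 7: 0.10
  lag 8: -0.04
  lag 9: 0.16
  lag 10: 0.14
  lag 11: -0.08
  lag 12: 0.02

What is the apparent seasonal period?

The largest autocorrelation is r_3 = 0.56, with weaker echoes at lags 6 (0.30) and 9 (0.16); the remaining lags stay at or below 0.14.
The dominant spike at lag 3 indicates a seasonal period of 3.

3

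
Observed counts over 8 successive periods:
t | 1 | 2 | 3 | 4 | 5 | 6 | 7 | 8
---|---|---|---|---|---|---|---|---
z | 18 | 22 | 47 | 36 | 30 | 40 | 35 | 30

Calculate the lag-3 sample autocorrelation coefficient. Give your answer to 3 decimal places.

Mean z̄ = (18 + 22 + 47 + 36 + 30 + 40 + 35 + 30)/8 = 32.2500
Σ(z_t−z̄)(z_{t+3}−z̄) = (-53.4375) + (23.0625) + (114.3125) + (10.3125) + (5.0625) = 99.3125
Denominator Σ(z_t−z̄)² = 617.5000
r_3 = 99.3125 / 617.5000 = 0.161

0.161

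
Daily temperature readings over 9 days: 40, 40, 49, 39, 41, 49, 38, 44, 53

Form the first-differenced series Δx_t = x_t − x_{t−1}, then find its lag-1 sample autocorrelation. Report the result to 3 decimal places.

First differences Δx: 0, 9, -10, 2, 8, -11, 6, 9
Mean of differences = 1.6250
Numerator Σ(Δx_t−Δx̄)(Δx_{t+1}−Δx̄) = -203.1406
Denominator Σ(Δx_t−Δx̄)² = 465.8750
r_1(Δx) = -203.1406 / 465.8750 = -0.436

-0.436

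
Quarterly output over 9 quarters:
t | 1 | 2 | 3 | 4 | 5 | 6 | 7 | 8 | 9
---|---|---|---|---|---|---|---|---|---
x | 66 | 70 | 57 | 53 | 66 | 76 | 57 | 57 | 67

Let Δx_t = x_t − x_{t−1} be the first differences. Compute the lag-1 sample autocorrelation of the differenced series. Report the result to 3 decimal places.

-0.119

First differences Δx: 4, -13, -4, 13, 10, -19, 0, 10
Mean of differences = 0.1250
Numerator Σ(Δx_t−Δx̄)(Δx_{t+1}−Δx̄) = -110.3906
Denominator Σ(Δx_t−Δx̄)² = 930.8750
r_1(Δx) = -110.3906 / 930.8750 = -0.119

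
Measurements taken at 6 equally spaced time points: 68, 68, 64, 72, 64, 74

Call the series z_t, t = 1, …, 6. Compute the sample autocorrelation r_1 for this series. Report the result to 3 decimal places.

-0.657

Mean z̄ = (68 + 68 + 64 + 72 + 64 + 74)/6 = 68.3333
Deviations from mean: -0.3333, -0.3333, -4.3333, 3.6667, -4.3333, 5.6667
Σ(z_t−z̄)(z_{t+1}−z̄) = (0.1111) + (1.4444) + (-15.8889) + (-15.8889) + (-24.5556) = -54.7778
Denominator Σ(z_t−z̄)² = 83.3333
r_1 = -54.7778 / 83.3333 = -0.657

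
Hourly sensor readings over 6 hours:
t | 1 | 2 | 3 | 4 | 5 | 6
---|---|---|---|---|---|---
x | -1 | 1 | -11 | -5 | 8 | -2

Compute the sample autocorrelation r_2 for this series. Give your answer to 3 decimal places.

Mean x̄ = (-1 + 1 − 11 − 5 + 8 − 2)/6 = -1.6667
Numerator Σ_{t=1}^{4}(x_t−x̄)(x_{t+2}−x̄) = -104.2222
Denominator Σ(x_t−x̄)² = 199.3333
r_2 = -104.2222 / 199.3333 = -0.523

-0.523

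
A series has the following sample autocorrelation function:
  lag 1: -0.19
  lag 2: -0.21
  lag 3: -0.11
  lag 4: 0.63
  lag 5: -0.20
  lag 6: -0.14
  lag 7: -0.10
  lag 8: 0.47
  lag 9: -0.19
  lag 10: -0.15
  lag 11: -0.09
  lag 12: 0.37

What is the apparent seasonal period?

4

The largest autocorrelation is r_4 = 0.63, with weaker echoes at lags 8 (0.47) and 12 (0.37); the remaining lags stay at or below -0.09.
The dominant spike at lag 4 indicates a seasonal period of 4.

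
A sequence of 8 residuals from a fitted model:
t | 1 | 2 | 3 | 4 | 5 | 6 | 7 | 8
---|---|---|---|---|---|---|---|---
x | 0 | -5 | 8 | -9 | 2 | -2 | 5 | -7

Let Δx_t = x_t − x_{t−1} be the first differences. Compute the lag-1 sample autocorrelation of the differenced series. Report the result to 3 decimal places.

-0.769

First differences Δx: -5, 13, -17, 11, -4, 7, -12
Mean of differences = -1.0000
Numerator Σ(Δx_t−Δx̄)(Δx_{t+1}−Δx̄) = -620.0000
Denominator Σ(Δx_t−Δx̄)² = 806.0000
r_1(Δx) = -620.0000 / 806.0000 = -0.769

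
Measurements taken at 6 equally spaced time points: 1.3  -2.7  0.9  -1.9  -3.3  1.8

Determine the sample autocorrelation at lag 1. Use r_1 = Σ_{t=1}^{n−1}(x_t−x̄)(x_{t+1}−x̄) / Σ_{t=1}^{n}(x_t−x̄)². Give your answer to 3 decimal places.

Mean x̄ = (1.3 − 2.7 + 0.9 − 1.9 − 3.3 + 1.8)/6 = -0.6500
Deviations from mean: 1.9500, -2.0500, 1.5500, -1.2500, -2.6500, 2.4500
Σ(x_t−x̄)(x_{t+1}−x̄) = (-3.9975) + (-3.1775) + (-1.9375) + (3.3125) + (-6.4925) = -12.2925
Denominator Σ(x_t−x̄)² = 24.9950
r_1 = -12.2925 / 24.9950 = -0.492

-0.492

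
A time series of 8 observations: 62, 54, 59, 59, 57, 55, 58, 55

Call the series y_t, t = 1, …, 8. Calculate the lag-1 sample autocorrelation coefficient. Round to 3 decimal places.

Mean ȳ = (62 + 54 + 59 + 59 + 57 + 55 + 58 + 55)/8 = 57.3750
Deviations from mean: 4.6250, -3.3750, 1.6250, 1.6250, -0.3750, -2.3750, 0.6250, -2.3750
Numerator Σ_{t=1}^{7}(y_t−ȳ)(y_{t+1}−ȳ) = -21.1406
Denominator Σ(y_t−ȳ)² = 49.8750
r_1 = -21.1406 / 49.8750 = -0.424

-0.424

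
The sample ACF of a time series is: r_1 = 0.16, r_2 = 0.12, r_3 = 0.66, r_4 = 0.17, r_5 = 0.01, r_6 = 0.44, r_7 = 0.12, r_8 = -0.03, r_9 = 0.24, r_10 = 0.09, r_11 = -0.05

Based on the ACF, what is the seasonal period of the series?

3

The largest autocorrelation is r_3 = 0.66, with weaker echoes at lags 6 (0.44) and 9 (0.24); the remaining lags stay at or below 0.17.
The dominant spike at lag 3 indicates a seasonal period of 3.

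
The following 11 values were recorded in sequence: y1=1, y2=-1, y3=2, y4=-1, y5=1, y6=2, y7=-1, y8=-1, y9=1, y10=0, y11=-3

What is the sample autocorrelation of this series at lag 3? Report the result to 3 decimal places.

0.292

Mean ȳ = (1 − 1 + 2 − 1 + 1 + 2 − 1 − 1 + 1 + 0 − 3)/11 = 0.0000
Numerator Σ_{t=1}^{8}(y_t−ȳ)(y_{t+3}−ȳ) = 7.0000
Denominator Σ(y_t−ȳ)² = 24.0000
r_3 = 7.0000 / 24.0000 = 0.292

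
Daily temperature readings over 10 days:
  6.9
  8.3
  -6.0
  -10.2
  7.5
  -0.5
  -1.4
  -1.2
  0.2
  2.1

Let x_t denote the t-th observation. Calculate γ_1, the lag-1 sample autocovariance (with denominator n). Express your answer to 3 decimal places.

Mean x̄ = (6.9 + 8.3 − 6.0 − 10.2 + 7.5 − 0.5 − 1.4 − 1.2 + 0.2 + 2.1)/10 = 0.5700
Σ_{t=1}^{9}(x_t−x̄)(x_{t+1}−x̄) = -7.4639
γ_1 = -7.4639 / 10 = -0.746

-0.746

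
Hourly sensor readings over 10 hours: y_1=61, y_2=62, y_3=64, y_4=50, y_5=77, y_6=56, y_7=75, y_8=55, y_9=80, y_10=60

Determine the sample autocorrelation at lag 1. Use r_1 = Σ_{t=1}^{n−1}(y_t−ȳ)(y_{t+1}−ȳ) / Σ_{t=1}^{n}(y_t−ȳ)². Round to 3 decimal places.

-0.737

Mean ȳ = (61 + 62 + 64 + 50 + 77 + 56 + 75 + 55 + 80 + 60)/10 = 64.0000
Numerator Σ_{t=1}^{9}(y_t−ȳ)(y_{t+1}−ȳ) = -675.0000
Denominator Σ(y_t−ȳ)² = 916.0000
r_1 = -675.0000 / 916.0000 = -0.737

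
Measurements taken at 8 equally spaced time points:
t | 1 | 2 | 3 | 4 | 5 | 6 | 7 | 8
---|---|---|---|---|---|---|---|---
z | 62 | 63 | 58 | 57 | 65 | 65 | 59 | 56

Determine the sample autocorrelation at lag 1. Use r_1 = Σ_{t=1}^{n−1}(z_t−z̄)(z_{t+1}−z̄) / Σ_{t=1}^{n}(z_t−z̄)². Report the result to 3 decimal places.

Mean z̄ = (62 + 63 + 58 + 57 + 65 + 65 + 59 + 56)/8 = 60.6250
Numerator Σ_{t=1}^{7}(z_t−z̄)(z_{t+1}−z̄) = 10.2344
Denominator Σ(z_t−z̄)² = 89.8750
r_1 = 10.2344 / 89.8750 = 0.114

0.114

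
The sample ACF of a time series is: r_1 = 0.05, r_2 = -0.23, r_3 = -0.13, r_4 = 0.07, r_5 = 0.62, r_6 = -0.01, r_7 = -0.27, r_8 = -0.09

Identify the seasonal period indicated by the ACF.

5

The largest autocorrelation is r_5 = 0.62; the remaining lags stay at or below 0.07.
The dominant spike at lag 5 indicates a seasonal period of 5.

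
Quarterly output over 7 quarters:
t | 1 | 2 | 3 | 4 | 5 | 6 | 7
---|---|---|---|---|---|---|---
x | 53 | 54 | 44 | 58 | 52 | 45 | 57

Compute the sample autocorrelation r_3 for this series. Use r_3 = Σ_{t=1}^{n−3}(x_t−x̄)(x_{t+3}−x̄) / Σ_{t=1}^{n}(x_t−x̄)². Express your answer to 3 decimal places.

0.519

Mean x̄ = (53 + 54 + 44 + 58 + 52 + 45 + 57)/7 = 51.8571
Σ(x_t−x̄)(x_{t+3}−x̄) = (7.0204) + (0.3061) + (53.8776) + (31.5918) = 92.7959
Denominator Σ(x_t−x̄)² = 178.8571
r_3 = 92.7959 / 178.8571 = 0.519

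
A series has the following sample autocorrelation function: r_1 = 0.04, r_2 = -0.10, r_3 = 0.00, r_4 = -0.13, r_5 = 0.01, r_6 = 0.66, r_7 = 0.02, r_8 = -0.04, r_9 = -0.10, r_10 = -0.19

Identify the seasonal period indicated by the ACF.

The largest autocorrelation is r_6 = 0.66; the remaining lags stay at or below 0.04.
The dominant spike at lag 6 indicates a seasonal period of 6.

6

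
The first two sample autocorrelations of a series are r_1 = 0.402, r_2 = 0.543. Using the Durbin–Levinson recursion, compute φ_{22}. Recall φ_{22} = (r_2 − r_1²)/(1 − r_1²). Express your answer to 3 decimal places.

φ_{22} = (r_2 − r_1²) / (1 − r_1²)
r_1² = (0.402)² = 0.161604
Numerator = 0.543 − 0.1616 = 0.3814; denominator = 1 − 0.1616 = 0.8384
φ_{22} = 0.3814 / 0.8384 = 0.455

0.455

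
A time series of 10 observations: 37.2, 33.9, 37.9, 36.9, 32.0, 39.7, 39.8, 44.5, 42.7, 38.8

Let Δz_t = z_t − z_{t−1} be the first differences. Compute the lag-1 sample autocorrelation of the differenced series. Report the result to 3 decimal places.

-0.342

First differences Δz: -3.3, 4.0, -1.0, -4.9, 7.7, 0.1, 4.7, -1.8, -3.9
Mean of differences = 0.1778
Numerator Σ(Δz_t−Δz̄)(Δz_{t+1}−Δz̄) = -51.8260
Denominator Σ(Δz_t−Δz̄)² = 151.4556
r_1(Δz) = -51.8260 / 151.4556 = -0.342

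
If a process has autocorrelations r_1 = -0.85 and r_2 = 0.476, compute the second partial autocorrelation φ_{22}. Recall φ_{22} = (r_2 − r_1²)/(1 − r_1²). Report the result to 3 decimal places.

-0.888

φ_{22} = (r_2 − r_1²) / (1 − r_1²)
r_1² = (-0.85)² = 0.7225
Numerator = 0.476 − 0.7225 = -0.2465; denominator = 1 − 0.7225 = 0.2775
φ_{22} = -0.2465 / 0.2775 = -0.888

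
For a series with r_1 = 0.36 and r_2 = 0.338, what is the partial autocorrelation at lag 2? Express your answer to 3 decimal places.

0.239

φ_{22} = (r_2 − r_1²) / (1 − r_1²)
r_1² = (0.36)² = 0.1296
Numerator = 0.338 − 0.1296 = 0.2084; denominator = 1 − 0.1296 = 0.8704
φ_{22} = 0.2084 / 0.8704 = 0.239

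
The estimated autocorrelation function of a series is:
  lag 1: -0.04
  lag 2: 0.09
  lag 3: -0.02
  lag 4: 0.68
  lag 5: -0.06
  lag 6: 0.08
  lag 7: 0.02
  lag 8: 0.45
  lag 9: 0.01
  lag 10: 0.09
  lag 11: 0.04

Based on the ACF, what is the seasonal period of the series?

The largest autocorrelation is r_4 = 0.68, with a weaker echo at lag 8 (0.45); the remaining lags stay at or below 0.09.
The dominant spike at lag 4 indicates a seasonal period of 4.

4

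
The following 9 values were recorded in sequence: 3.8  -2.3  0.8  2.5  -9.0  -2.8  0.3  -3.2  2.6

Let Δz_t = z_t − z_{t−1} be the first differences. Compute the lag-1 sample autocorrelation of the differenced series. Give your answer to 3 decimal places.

-0.423

First differences Δz: -6.1, 3.1, 1.7, -11.5, 6.2, 3.1, -3.5, 5.8
Mean of differences = -0.1500
Numerator Σ(Δz_t−Δz̄)(Δz_{t+1}−Δz̄) = -116.5775
Denominator Σ(Δz_t−Δz̄)² = 275.7200
r_1(Δz) = -116.5775 / 275.7200 = -0.423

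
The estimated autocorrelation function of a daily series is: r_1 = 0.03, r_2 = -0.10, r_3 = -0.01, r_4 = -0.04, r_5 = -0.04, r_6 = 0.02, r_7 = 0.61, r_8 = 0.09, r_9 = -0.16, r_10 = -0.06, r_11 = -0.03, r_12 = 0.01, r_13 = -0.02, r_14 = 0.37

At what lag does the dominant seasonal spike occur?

The largest autocorrelation is r_7 = 0.61, with a weaker echo at lag 14 (0.37); the remaining lags stay at or below 0.09.
The dominant spike at lag 7 indicates a seasonal period of 7.

7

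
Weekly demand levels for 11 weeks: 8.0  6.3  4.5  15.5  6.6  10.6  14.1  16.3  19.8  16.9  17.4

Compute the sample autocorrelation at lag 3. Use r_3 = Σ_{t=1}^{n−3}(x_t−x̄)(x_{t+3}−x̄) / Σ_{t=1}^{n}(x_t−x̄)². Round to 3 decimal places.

Mean x̄ = (8.0 + 6.3 + 4.5 + 15.5 + 6.6 + 10.6 + 14.1 + 16.3 + 19.8 + 16.9 + 17.4)/11 = 12.3636
Numerator Σ_{t=1}^{8}(x_t−x̄)(x_{t+3}−x̄) = 32.4760
Denominator Σ(x_t−x̄)² = 283.5655
r_3 = 32.4760 / 283.5655 = 0.115

0.115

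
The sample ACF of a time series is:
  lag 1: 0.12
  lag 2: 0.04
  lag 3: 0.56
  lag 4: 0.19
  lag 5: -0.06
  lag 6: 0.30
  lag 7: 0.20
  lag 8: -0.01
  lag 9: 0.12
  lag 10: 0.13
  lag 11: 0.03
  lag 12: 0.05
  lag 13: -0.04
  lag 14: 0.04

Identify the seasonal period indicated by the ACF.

The largest autocorrelation is r_3 = 0.56, with a weaker echo at lag 6 (0.30); the remaining lags stay at or below 0.20.
The dominant spike at lag 3 indicates a seasonal period of 3.

3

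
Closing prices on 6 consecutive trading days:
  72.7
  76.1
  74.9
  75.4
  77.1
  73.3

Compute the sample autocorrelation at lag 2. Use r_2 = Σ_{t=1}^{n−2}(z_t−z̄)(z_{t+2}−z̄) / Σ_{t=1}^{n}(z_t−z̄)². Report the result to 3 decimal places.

-0.015

Mean z̄ = (72.7 + 76.1 + 74.9 + 75.4 + 77.1 + 73.3)/6 = 74.9167
Deviations from mean: -2.2167, 1.1833, -0.0167, 0.4833, 2.1833, -1.6167
Numerator Σ_{t=1}^{4}(z_t−z̄)(z_{t+2}−z̄) = -0.2089
Denominator Σ(z_t−z̄)² = 13.9283
r_2 = -0.2089 / 13.9283 = -0.015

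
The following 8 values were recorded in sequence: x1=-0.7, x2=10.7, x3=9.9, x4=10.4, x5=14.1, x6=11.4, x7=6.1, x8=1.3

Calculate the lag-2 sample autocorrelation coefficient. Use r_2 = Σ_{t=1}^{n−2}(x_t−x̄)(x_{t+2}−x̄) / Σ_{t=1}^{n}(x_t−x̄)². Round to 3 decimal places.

Mean x̄ = (-0.7 + 10.7 + 9.9 + 10.4 + 14.1 + 11.4 + 6.1 + 1.3)/8 = 7.9000
Deviations from mean: -8.6000, 2.8000, 2.0000, 2.5000, 6.2000, 3.5000, -1.8000, -6.6000
Σ(x_t−x̄)(x_{t+2}−x̄) = (-17.2000) + (7.0000) + (12.4000) + (8.7500) + (-11.1600) + (-23.1000) = -23.3100
Denominator Σ(x_t−x̄)² = 189.5400
r_2 = -23.3100 / 189.5400 = -0.123

-0.123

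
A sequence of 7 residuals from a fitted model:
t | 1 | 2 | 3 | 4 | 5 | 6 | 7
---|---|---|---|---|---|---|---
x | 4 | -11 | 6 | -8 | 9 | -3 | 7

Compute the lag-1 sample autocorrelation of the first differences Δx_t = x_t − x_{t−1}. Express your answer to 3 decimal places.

-0.853

First differences Δx: -15, 17, -14, 17, -12, 10
Mean of differences = 0.5000
Numerator Σ(Δx_t−Δx̄)(Δx_{t+1}−Δx̄) = -1059.2500
Denominator Σ(Δx_t−Δx̄)² = 1241.5000
r_1(Δx) = -1059.2500 / 1241.5000 = -0.853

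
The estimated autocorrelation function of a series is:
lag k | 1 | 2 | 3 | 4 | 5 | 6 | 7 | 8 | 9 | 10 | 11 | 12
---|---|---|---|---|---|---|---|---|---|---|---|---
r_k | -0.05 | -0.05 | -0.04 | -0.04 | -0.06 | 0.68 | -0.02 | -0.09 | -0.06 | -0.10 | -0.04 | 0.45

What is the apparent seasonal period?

The largest autocorrelation is r_6 = 0.68, with a weaker echo at lag 12 (0.45); the remaining lags stay at or below -0.02.
The dominant spike at lag 6 indicates a seasonal period of 6.

6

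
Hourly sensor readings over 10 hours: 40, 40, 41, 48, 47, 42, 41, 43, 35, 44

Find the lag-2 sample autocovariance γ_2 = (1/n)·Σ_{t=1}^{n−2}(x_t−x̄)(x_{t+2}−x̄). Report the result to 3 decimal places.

Mean x̄ = (40 + 40 + 41 + 48 + 47 + 42 + 41 + 43 + 35 + 44)/10 = 42.1000
Σ_{t=1}^{8}(x_t−x̄)(x_{t+2}−x̄) = -12.0200
γ_2 = -12.0200 / 10 = -1.202

-1.202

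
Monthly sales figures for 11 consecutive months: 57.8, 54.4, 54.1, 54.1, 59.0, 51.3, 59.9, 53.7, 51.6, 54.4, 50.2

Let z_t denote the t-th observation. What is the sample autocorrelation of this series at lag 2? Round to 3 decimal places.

0.221

Mean z̄ = (57.8 + 54.4 + 54.1 + 54.1 + 59.0 + 51.3 + 59.9 + 53.7 + 51.6 + 54.4 + 50.2)/11 = 54.5909
Numerator Σ_{t=1}^{9}(z_t−z̄)(z_{t+2}−z̄) = 21.7335
Denominator Σ(z_t−z̄)² = 98.3291
r_2 = 21.7335 / 98.3291 = 0.221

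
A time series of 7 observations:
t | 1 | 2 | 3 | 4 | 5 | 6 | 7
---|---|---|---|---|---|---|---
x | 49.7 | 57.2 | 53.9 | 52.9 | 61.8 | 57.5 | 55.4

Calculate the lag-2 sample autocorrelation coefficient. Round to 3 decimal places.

-0.123

Mean x̄ = (49.7 + 57.2 + 53.9 + 52.9 + 61.8 + 57.5 + 55.4)/7 = 55.4857
Numerator Σ_{t=1}^{5}(x_t−x̄)(x_{t+2}−x̄) = -11.0204
Denominator Σ(x_t−x̄)² = 89.5486
r_2 = -11.0204 / 89.5486 = -0.123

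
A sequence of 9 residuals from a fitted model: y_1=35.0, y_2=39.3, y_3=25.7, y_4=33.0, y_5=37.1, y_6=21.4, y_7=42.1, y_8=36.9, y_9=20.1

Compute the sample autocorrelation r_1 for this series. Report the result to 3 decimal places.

Mean ȳ = (35.0 + 39.3 + 25.7 + 33.0 + 37.1 + 21.4 + 42.1 + 36.9 + 20.1)/9 = 32.2889
Numerator Σ_{t=1}^{8}(y_t−ȳ)(y_{t+1}−ȳ) = -198.6357
Denominator Σ(y_t−ȳ)² = 508.2289
r_1 = -198.6357 / 508.2289 = -0.391

-0.391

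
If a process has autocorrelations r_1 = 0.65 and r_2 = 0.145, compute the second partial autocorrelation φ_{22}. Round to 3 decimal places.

φ_{22} = (r_2 − r_1²) / (1 − r_1²)
r_1² = (0.65)² = 0.4225
Numerator = 0.145 − 0.4225 = -0.2775; denominator = 1 − 0.4225 = 0.5775
φ_{22} = -0.2775 / 0.5775 = -0.481

-0.481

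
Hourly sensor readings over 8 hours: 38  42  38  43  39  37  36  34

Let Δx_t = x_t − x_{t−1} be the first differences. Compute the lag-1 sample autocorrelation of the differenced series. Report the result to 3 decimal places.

-0.599

First differences Δx: 4, -4, 5, -4, -2, -1, -2
Mean of differences = -0.5714
Numerator Σ(Δx_t−Δx̄)(Δx_{t+1}−Δx̄) = -47.7551
Denominator Σ(Δx_t−Δx̄)² = 79.7143
r_1(Δx) = -47.7551 / 79.7143 = -0.599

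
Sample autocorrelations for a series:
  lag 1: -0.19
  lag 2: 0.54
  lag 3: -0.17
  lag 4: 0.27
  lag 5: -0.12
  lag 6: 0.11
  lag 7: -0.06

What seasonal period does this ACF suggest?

2

The largest autocorrelation is r_2 = 0.54, with a weaker echo at lag 4 (0.27); the remaining lags stay at or below 0.11.
The dominant spike at lag 2 indicates a seasonal period of 2.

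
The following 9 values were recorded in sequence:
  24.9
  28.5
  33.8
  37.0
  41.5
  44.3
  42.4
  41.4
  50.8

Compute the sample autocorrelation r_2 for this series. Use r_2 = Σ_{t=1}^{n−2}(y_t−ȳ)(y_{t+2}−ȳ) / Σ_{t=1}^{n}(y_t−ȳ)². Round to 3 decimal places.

Mean ȳ = (24.9 + 28.5 + 33.8 + 37.0 + 41.5 + 44.3 + 42.4 + 41.4 + 50.8)/9 = 38.2889
Σ(y_t−ȳ)(y_{t+2}−ȳ) = (60.1012) + (12.6168) + (-14.4143) + (-7.7477) + (13.2012) + (18.7012) + (51.4346) = 133.8931
Denominator Σ(y_t−ȳ)² = 526.4489
r_2 = 133.8931 / 526.4489 = 0.254

0.254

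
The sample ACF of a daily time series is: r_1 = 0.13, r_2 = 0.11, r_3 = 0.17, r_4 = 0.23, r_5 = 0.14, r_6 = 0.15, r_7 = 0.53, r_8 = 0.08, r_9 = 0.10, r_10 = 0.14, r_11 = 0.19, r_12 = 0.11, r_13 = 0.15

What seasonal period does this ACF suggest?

7

The largest autocorrelation is r_7 = 0.53; the remaining lags stay at or below 0.23.
The dominant spike at lag 7 indicates a seasonal period of 7.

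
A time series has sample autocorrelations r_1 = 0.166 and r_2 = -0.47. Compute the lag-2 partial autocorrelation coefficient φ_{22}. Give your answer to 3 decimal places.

-0.512

φ_{22} = (r_2 − r_1²) / (1 − r_1²)
r_1² = (0.166)² = 0.027556
Numerator = -0.47 − 0.0276 = -0.4976; denominator = 1 − 0.0276 = 0.9724
φ_{22} = -0.4976 / 0.9724 = -0.512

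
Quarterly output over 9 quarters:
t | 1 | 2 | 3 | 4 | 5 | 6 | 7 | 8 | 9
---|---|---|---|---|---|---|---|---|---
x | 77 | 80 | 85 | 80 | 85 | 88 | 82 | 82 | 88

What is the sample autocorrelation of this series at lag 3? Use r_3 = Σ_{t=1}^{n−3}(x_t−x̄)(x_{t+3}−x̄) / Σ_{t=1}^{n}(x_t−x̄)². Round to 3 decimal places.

0.421

Mean x̄ = (77 + 80 + 85 + 80 + 85 + 88 + 82 + 82 + 88)/9 = 83.0000
Σ(x_t−x̄)(x_{t+3}−x̄) = (18.0000) + (-6.0000) + (10.0000) + (3.0000) + (-2.0000) + (25.0000) = 48.0000
Denominator Σ(x_t−x̄)² = 114.0000
r_3 = 48.0000 / 114.0000 = 0.421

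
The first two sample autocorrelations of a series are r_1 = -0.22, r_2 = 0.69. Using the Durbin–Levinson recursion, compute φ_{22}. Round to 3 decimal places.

0.674

φ_{22} = (r_2 − r_1²) / (1 − r_1²)
r_1² = (-0.22)² = 0.0484
Numerator = 0.69 − 0.0484 = 0.6416; denominator = 1 − 0.0484 = 0.9516
φ_{22} = 0.6416 / 0.9516 = 0.674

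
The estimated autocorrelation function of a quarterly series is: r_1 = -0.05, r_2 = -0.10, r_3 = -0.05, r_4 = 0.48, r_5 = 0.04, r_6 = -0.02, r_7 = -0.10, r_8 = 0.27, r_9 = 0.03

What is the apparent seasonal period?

The largest autocorrelation is r_4 = 0.48, with a weaker echo at lag 8 (0.27); the remaining lags stay at or below 0.04.
The dominant spike at lag 4 indicates a seasonal period of 4.

4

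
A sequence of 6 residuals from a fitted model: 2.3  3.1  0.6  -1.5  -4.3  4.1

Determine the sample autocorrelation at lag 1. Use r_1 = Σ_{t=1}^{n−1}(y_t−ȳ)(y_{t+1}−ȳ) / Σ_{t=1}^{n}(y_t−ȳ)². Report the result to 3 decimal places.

Mean ȳ = (2.3 + 3.1 + 0.6 − 1.5 − 4.3 + 4.1)/6 = 0.7167
Deviations from mean: 1.5833, 2.3833, -0.1167, -2.2167, -5.0167, 3.3833
Σ(y_t−ȳ)(y_{t+1}−ȳ) = (3.7736) + (-0.2781) + (0.2586) + (11.1203) + (-16.9731) = -2.0986
Denominator Σ(y_t−ȳ)² = 49.7283
r_1 = -2.0986 / 49.7283 = -0.042

-0.042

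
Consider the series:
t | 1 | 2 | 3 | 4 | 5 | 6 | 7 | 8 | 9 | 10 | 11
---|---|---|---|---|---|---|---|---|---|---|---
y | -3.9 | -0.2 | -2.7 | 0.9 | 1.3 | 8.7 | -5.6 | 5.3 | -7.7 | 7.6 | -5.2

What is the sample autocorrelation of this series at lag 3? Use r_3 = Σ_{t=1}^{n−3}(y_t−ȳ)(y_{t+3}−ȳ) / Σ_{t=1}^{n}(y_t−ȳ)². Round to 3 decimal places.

Mean ȳ = (-3.9 − 0.2 − 2.7 + 0.9 + 1.3 + 8.7 − 5.6 + 5.3 − 7.7 + 7.6 − 5.2)/11 = -0.1364
Numerator Σ_{t=1}^{8}(y_t−ȳ)(y_{t+3}−ȳ) = -161.1303
Denominator Σ(y_t−ȳ)² = 304.0655
r_3 = -161.1303 / 304.0655 = -0.530

-0.530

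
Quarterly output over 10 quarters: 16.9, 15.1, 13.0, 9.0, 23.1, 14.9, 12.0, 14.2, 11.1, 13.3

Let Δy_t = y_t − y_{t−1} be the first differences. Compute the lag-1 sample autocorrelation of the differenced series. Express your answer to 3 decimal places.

First differences Δy: -1.8, -2.1, -4.0, 14.1, -8.2, -2.9, 2.2, -3.1, 2.2
Mean of differences = -0.4000
Numerator Σ(Δy_t−Δȳ)(Δy_{t+1}−Δȳ) = -157.8400
Denominator Σ(Δy_t−Δȳ)² = 315.9600
r_1(Δy) = -157.8400 / 315.9600 = -0.500

-0.500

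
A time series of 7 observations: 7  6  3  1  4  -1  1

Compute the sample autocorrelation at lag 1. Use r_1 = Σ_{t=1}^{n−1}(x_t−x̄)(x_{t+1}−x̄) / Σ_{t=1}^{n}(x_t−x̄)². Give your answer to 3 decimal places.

0.280

Mean x̄ = (7 + 6 + 3 + 1 + 4 − 1 + 1)/7 = 3.0000
Deviations from mean: 4.0000, 3.0000, 0.0000, -2.0000, 1.0000, -4.0000, -2.0000
Σ(x_t−x̄)(x_{t+1}−x̄) = (12.0000) + (0.0000) + (0.0000) + (-2.0000) + (-4.0000) + (8.0000) = 14.0000
Denominator Σ(x_t−x̄)² = 50.0000
r_1 = 14.0000 / 50.0000 = 0.280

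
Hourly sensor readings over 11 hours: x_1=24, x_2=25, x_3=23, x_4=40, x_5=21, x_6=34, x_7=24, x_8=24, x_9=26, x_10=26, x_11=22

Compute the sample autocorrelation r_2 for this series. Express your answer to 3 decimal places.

Mean x̄ = (24 + 25 + 23 + 40 + 21 + 34 + 24 + 24 + 26 + 26 + 22)/11 = 26.2727
Numerator Σ_{t=1}^{9}(x_t−x̄)(x_{t+2}−x̄) = 110.1240
Denominator Σ(x_t−x̄)² = 322.1818
r_2 = 110.1240 / 322.1818 = 0.342

0.342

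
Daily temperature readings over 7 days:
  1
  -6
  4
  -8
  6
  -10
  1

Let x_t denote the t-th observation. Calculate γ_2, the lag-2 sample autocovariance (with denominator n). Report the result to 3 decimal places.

Mean x̄ = (1 − 6 + 4 − 8 + 6 − 10 + 1)/7 = -1.7143
Deviations: 2.7143, -4.2857, 5.7143, -6.2857, 7.7143, -8.2857, 2.7143
Σ_{t=1}^{5}(x_t−x̄)(x_{t+2}−x̄) = 159.5510
γ_2 = 159.5510 / 7 = 22.793

22.793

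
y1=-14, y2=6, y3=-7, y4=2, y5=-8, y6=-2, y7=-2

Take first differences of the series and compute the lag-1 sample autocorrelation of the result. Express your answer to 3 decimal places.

-0.676

First differences Δy: 20, -13, 9, -10, 6, 0
Mean of differences = 2.0000
Numerator Σ(Δy_t−Δȳ)(Δy_{t+1}−Δȳ) = -515.0000
Denominator Σ(Δy_t−Δȳ)² = 762.0000
r_1(Δy) = -515.0000 / 762.0000 = -0.676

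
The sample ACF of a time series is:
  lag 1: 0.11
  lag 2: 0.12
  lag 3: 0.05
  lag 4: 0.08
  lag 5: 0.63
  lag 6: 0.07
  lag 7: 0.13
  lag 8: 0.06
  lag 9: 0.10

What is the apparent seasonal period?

The largest autocorrelation is r_5 = 0.63; the remaining lags stay at or below 0.13.
The dominant spike at lag 5 indicates a seasonal period of 5.

5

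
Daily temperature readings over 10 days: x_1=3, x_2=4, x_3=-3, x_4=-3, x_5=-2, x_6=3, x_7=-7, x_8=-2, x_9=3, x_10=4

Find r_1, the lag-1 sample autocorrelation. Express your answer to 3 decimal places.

Mean x̄ = (3 + 4 − 3 − 3 − 2 + 3 − 7 − 2 + 3 + 4)/10 = 0.0000
Numerator Σ_{t=1}^{9}(x_t−x̄)(x_{t+1}−x̄) = 8.0000
Denominator Σ(x_t−x̄)² = 134.0000
r_1 = 8.0000 / 134.0000 = 0.060

0.060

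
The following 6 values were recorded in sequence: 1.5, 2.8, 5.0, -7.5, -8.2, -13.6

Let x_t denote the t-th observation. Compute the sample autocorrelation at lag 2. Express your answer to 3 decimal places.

Mean x̄ = (1.5 + 2.8 + 5.0 − 7.5 − 8.2 − 13.6)/6 = -3.3333
Deviations from mean: 4.8333, 6.1333, 8.3333, -4.1667, -4.8667, -10.2667
Σ(x_t−x̄)(x_{t+2}−x̄) = (40.2778) + (-25.5556) + (-40.5556) + (42.7778) = 16.9444
Denominator Σ(x_t−x̄)² = 276.8733
r_2 = 16.9444 / 276.8733 = 0.061

0.061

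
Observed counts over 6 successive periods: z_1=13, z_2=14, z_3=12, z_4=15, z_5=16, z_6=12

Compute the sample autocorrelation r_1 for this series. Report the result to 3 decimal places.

-0.283

Mean z̄ = (13 + 14 + 12 + 15 + 16 + 12)/6 = 13.6667
Deviations from mean: -0.6667, 0.3333, -1.6667, 1.3333, 2.3333, -1.6667
Σ(z_t−z̄)(z_{t+1}−z̄) = (-0.2222) + (-0.5556) + (-2.2222) + (3.1111) + (-3.8889) = -3.7778
Denominator Σ(z_t−z̄)² = 13.3333
r_1 = -3.7778 / 13.3333 = -0.283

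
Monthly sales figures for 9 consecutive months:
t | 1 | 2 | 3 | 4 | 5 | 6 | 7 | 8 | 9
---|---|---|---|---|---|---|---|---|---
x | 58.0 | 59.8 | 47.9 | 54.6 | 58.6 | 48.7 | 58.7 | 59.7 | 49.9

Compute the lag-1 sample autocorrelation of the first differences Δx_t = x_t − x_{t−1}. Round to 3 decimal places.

First differences Δx: 1.8, -11.9, 6.7, 4.0, -9.9, 10.0, 1.0, -9.8
Mean of differences = -1.0125
Numerator Σ(Δx_t−Δx̄)(Δx_{t+1}−Δx̄) = -213.8764
Denominator Σ(Δx_t−Δx̄)² = 492.5888
r_1(Δx) = -213.8764 / 492.5888 = -0.434

-0.434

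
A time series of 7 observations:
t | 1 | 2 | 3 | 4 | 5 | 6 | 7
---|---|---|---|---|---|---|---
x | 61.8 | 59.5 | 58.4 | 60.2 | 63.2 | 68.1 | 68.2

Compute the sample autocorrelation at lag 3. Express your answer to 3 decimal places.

-0.379

Mean x̄ = (61.8 + 59.5 + 58.4 + 60.2 + 63.2 + 68.1 + 68.2)/7 = 62.7714
Deviations from mean: -0.9714, -3.2714, -4.3714, -2.5714, 0.4286, 5.3286, 5.4286
Σ(x_t−x̄)(x_{t+3}−x̄) = (2.4980) + (-1.4020) + (-23.2935) + (-13.9592) = -36.1567
Denominator Σ(x_t−x̄)² = 95.4143
r_3 = -36.1567 / 95.4143 = -0.379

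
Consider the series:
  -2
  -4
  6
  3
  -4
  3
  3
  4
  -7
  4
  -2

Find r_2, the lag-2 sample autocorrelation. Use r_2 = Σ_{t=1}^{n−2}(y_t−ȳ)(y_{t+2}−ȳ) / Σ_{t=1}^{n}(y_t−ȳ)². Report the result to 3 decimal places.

Mean ȳ = (-2 − 4 + 6 + 3 − 4 + 3 + 3 + 4 − 7 + 4 − 2)/11 = 0.3636
Numerator Σ_{t=1}^{9}(y_t−ȳ)(y_{t+2}−ȳ) = -33.1736
Denominator Σ(y_t−ȳ)² = 182.5455
r_2 = -33.1736 / 182.5455 = -0.182

-0.182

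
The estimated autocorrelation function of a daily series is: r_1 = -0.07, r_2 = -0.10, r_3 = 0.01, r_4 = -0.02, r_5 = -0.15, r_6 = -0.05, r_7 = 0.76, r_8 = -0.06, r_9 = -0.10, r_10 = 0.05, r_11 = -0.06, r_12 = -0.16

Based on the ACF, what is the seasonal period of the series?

7

The largest autocorrelation is r_7 = 0.76; the remaining lags stay at or below 0.05.
The dominant spike at lag 7 indicates a seasonal period of 7.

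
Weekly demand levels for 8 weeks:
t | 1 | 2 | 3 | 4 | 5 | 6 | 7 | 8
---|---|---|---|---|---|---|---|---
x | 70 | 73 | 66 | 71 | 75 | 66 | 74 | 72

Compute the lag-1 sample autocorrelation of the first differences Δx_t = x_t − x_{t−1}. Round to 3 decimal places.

First differences Δx: 3, -7, 5, 4, -9, 8, -2
Mean of differences = 0.2857
Numerator Σ(Δx_t−Δx̄)(Δx_{t+1}−Δx̄) = -160.3673
Denominator Σ(Δx_t−Δx̄)² = 247.4286
r_1(Δx) = -160.3673 / 247.4286 = -0.648

-0.648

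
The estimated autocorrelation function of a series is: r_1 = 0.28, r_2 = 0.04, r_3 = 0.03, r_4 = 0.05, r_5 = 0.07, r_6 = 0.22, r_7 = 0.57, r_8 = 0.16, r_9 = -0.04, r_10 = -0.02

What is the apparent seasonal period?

The largest autocorrelation is r_7 = 0.57; the remaining lags stay at or below 0.28. The elevated value at lag 1 (0.28), dropping to 0.04 at lag 2, reflects decaying short-term dependence rather than seasonality.
The dominant spike at lag 7 indicates a seasonal period of 7.

7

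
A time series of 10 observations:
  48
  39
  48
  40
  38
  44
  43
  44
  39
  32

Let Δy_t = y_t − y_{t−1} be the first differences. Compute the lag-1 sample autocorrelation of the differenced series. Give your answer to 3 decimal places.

-0.412

First differences Δy: -9, 9, -8, -2, 6, -1, 1, -5, -7
Mean of differences = -1.7778
Numerator Σ(Δy_t−Δȳ)(Δy_{t+1}−Δȳ) = -129.1605
Denominator Σ(Δy_t−Δȳ)² = 313.5556
r_1(Δy) = -129.1605 / 313.5556 = -0.412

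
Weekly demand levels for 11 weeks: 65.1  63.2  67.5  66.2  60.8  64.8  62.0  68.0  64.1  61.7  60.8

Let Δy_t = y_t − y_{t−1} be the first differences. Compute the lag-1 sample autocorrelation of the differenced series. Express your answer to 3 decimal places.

First differences Δy: -1.9, 4.3, -1.3, -5.4, 4.0, -2.8, 6.0, -3.9, -2.4, -0.9
Mean of differences = -0.4300
Numerator Σ(Δy_t−Δȳ)(Δy_{t+1}−Δȳ) = -69.0499
Denominator Σ(Δy_t−Δȳ)² = 132.7210
r_1(Δy) = -69.0499 / 132.7210 = -0.520

-0.520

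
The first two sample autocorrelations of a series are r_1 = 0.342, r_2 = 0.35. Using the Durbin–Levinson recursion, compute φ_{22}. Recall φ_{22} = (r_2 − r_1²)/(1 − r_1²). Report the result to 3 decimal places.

φ_{22} = (r_2 − r_1²) / (1 − r_1²)
r_1² = (0.342)² = 0.116964
Numerator = 0.35 − 0.1170 = 0.2330; denominator = 1 − 0.1170 = 0.8830
φ_{22} = 0.2330 / 0.8830 = 0.264

0.264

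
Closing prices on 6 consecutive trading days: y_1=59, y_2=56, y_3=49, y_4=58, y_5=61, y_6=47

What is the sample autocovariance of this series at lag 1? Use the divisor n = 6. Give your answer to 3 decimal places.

Mean ȳ = (59 + 56 + 49 + 58 + 61 + 47)/6 = 55.0000
Σ_{t=1}^{5}(y_t−ȳ)(y_{t+1}−ȳ) = -50.0000
γ_1 = -50.0000 / 6 = -8.333

-8.333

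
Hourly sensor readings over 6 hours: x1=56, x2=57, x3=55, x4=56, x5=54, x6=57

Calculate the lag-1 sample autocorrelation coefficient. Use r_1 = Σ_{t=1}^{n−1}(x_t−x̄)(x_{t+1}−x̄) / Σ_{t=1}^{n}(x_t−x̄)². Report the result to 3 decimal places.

Mean x̄ = (56 + 57 + 55 + 56 + 54 + 57)/6 = 55.8333
Deviations from mean: 0.1667, 1.1667, -0.8333, 0.1667, -1.8333, 1.1667
Numerator Σ_{t=1}^{5}(x_t−x̄)(x_{t+1}−x̄) = -3.3611
Denominator Σ(x_t−x̄)² = 6.8333
r_1 = -3.3611 / 6.8333 = -0.492

-0.492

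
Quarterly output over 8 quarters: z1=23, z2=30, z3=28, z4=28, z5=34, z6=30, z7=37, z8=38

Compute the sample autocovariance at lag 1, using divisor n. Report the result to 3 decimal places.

Mean z̄ = (23 + 30 + 28 + 28 + 34 + 30 + 37 + 38)/8 = 31.0000
Deviations: -8.0000, -1.0000, -3.0000, -3.0000, 3.0000, -1.0000, 6.0000, 7.0000
Σ_{t=1}^{7}(z_t−z̄)(z_{t+1}−z̄) = 44.0000
γ_1 = 44.0000 / 8 = 5.500

5.500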